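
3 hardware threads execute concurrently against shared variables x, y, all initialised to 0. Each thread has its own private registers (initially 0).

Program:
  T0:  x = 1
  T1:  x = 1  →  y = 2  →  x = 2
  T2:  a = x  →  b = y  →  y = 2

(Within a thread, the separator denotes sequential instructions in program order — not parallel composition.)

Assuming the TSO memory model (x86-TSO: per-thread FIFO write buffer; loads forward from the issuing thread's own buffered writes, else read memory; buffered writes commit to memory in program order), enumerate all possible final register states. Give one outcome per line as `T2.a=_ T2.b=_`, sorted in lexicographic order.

T2.a=0 T2.b=0
T2.a=0 T2.b=2
T2.a=1 T2.b=0
T2.a=1 T2.b=2
T2.a=2 T2.b=2

outcome vector order: (T2.a,T2.b)
|TSO outcomes| = 5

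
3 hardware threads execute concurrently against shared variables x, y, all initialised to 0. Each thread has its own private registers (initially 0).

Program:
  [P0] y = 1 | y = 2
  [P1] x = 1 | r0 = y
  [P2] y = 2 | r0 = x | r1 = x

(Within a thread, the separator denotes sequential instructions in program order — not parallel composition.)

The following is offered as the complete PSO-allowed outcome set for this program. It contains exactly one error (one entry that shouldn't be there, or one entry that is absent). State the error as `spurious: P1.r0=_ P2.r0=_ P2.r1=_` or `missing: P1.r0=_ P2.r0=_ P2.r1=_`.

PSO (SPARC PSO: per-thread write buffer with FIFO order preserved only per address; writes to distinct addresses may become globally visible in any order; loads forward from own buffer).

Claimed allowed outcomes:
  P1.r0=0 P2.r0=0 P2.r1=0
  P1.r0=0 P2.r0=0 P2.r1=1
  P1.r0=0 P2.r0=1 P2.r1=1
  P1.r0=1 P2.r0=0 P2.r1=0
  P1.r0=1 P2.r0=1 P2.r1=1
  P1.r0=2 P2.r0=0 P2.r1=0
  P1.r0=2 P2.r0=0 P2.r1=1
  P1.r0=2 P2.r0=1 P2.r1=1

outcome vector order: (P1.r0,P2.r0,P2.r1)
PSO: 9 outcomes — {(0,0,0), (0,0,1), (0,1,1), (1,0,0), (1,0,1), (1,1,1), (2,0,0), (2,0,1), (2,1,1)}
PSO∖claimed = {(1,0,1)}

missing: P1.r0=1 P2.r0=0 P2.r1=1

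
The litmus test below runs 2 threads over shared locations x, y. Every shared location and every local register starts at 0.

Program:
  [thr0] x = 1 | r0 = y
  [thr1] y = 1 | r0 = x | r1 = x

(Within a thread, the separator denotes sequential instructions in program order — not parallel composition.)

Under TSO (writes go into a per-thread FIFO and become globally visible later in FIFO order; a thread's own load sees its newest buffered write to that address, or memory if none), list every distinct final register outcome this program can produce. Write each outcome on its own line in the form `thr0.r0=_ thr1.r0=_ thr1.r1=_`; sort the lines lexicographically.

thr0.r0=0 thr1.r0=0 thr1.r1=0
thr0.r0=0 thr1.r0=0 thr1.r1=1
thr0.r0=0 thr1.r0=1 thr1.r1=1
thr0.r0=1 thr1.r0=0 thr1.r1=0
thr0.r0=1 thr1.r0=0 thr1.r1=1
thr0.r0=1 thr1.r0=1 thr1.r1=1

outcome vector order: (thr0.r0,thr1.r0,thr1.r1)
|TSO outcomes| = 6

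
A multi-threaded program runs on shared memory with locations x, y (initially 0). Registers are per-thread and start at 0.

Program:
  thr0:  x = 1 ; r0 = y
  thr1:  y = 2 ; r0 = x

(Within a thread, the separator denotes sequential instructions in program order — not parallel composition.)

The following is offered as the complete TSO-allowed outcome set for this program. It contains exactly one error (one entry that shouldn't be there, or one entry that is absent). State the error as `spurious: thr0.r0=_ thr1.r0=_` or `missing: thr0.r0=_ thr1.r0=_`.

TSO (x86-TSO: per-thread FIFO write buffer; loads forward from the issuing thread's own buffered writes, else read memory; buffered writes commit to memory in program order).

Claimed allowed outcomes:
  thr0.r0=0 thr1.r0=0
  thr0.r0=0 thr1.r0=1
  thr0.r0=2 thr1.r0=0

outcome vector order: (thr0.r0,thr1.r0)
TSO: 4 outcomes — {<0 0>; <0 1>; <2 0>; <2 1>}
TSO∖claimed = {<2 1>}

missing: thr0.r0=2 thr1.r0=1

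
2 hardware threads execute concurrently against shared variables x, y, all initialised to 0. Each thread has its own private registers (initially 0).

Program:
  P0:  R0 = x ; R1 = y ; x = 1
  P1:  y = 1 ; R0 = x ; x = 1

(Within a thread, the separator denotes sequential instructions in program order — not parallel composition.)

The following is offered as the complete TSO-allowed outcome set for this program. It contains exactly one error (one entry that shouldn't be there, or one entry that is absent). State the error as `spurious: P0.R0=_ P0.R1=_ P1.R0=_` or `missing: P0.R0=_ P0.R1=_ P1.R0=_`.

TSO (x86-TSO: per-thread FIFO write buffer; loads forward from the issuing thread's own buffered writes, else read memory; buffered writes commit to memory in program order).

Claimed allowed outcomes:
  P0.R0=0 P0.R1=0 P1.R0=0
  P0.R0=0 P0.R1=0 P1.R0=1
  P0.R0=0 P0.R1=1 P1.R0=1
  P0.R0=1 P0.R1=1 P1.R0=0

outcome vector order: (P0.R0,P0.R1,P1.R0)
TSO (5): 0/0/0; 0/0/1; 0/1/0; 0/1/1; 1/1/0
TSO∖claimed = {0/1/0}

missing: P0.R0=0 P0.R1=1 P1.R0=0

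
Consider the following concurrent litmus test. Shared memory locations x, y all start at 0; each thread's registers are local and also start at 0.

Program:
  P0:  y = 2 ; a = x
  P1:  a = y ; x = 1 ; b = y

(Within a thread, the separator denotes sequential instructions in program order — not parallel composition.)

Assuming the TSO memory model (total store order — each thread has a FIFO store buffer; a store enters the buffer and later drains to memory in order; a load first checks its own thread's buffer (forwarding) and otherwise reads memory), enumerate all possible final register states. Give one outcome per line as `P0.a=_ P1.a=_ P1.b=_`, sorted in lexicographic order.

outcome vector order: (P0.a,P1.a,P1.b)
|TSO outcomes| = 6

P0.a=0 P1.a=0 P1.b=0
P0.a=0 P1.a=0 P1.b=2
P0.a=0 P1.a=2 P1.b=2
P0.a=1 P1.a=0 P1.b=0
P0.a=1 P1.a=0 P1.b=2
P0.a=1 P1.a=2 P1.b=2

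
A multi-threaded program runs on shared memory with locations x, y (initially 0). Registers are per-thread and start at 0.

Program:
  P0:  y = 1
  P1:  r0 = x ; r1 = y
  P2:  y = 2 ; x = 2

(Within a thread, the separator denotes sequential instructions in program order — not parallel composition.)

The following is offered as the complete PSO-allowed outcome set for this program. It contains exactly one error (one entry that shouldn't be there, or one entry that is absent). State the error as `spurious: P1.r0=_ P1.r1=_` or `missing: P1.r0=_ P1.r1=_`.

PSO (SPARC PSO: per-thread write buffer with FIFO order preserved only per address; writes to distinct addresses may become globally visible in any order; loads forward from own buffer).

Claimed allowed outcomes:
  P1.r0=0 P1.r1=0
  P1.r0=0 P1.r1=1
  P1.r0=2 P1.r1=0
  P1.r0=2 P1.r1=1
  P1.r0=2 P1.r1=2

outcome vector order: (P1.r0,P1.r1)
PSO (6): 00 01 02 20 21 22
PSO∖claimed = {02}

missing: P1.r0=0 P1.r1=2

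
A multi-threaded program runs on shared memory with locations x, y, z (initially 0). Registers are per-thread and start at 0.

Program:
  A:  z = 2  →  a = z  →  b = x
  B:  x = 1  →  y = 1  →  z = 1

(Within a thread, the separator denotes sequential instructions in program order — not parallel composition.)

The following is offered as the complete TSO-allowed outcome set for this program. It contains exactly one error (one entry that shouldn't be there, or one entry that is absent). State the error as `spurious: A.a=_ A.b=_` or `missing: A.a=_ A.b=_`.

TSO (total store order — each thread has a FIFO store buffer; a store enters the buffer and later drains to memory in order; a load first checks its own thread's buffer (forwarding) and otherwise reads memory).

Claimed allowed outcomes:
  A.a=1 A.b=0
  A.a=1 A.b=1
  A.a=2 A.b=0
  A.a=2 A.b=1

outcome vector order: (A.a,A.b)
TSO: 3 outcomes — {1/1; 2/0; 2/1}
claimed∖TSO = {1/0}

spurious: A.a=1 A.b=0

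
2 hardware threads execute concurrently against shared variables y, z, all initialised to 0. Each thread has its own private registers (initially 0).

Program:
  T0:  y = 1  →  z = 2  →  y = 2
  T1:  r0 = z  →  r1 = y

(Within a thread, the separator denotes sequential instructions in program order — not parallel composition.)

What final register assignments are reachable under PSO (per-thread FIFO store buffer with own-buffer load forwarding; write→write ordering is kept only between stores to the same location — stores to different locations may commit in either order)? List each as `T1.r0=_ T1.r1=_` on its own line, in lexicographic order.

T1.r0=0 T1.r1=0
T1.r0=0 T1.r1=1
T1.r0=0 T1.r1=2
T1.r0=2 T1.r1=0
T1.r0=2 T1.r1=1
T1.r0=2 T1.r1=2

outcome vector order: (T1.r0,T1.r1)
|PSO outcomes| = 6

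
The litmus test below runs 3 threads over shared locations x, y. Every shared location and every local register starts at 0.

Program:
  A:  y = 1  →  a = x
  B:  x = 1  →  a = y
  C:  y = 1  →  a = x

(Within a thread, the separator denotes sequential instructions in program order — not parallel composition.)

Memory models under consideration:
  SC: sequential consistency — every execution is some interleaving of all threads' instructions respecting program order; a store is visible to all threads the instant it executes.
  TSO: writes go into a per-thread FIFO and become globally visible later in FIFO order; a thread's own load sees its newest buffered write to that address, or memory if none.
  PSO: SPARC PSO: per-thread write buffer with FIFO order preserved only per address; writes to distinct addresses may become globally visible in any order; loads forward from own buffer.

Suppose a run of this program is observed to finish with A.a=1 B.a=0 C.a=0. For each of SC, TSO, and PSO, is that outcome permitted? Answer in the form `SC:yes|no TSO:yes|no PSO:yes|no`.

SC:no TSO:yes PSO:yes

outcome vector order: (A.a,B.a,C.a)
SC: 5 outcomes — {010, 011, 101, 110, 111}
TSO: 8 outcomes — {000, 001, 010, 011, 100, 101, 110, 111}
PSO: 8 outcomes — {000, 001, 010, 011, 100, 101, 110, 111}
target 100 ∈ {TSO,PSO}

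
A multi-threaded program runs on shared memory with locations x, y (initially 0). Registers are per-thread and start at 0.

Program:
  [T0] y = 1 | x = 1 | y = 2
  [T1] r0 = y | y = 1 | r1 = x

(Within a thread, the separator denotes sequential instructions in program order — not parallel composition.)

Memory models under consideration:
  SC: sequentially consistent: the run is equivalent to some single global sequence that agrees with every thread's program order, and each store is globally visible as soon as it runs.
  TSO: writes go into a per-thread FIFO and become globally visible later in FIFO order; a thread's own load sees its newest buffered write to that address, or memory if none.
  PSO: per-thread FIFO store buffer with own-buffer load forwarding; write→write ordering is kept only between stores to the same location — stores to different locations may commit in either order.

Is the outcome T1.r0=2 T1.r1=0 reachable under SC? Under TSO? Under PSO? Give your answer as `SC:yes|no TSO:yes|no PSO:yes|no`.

outcome vector order: (T1.r0,T1.r1)
[SC] allowed = {0/0 0/1 1/0 1/1 2/1}
[TSO] allowed = {0/0 0/1 1/0 1/1 2/1}
[PSO] allowed = {0/0 0/1 1/0 1/1 2/0 2/1}
target 2/0 ∈ {PSO}

SC:no TSO:no PSO:yes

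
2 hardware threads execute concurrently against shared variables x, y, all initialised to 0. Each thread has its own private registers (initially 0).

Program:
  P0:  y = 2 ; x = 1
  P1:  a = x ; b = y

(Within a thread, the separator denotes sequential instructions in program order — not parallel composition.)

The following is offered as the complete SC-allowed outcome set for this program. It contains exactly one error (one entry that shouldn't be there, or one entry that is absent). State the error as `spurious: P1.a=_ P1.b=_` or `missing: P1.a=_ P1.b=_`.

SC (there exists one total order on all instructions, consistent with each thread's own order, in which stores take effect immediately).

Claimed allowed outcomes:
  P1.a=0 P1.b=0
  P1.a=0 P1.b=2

missing: P1.a=1 P1.b=2

outcome vector order: (P1.a,P1.b)
[SC] allowed = {<0 0>, <0 2>, <1 2>}
SC∖claimed = {<1 2>}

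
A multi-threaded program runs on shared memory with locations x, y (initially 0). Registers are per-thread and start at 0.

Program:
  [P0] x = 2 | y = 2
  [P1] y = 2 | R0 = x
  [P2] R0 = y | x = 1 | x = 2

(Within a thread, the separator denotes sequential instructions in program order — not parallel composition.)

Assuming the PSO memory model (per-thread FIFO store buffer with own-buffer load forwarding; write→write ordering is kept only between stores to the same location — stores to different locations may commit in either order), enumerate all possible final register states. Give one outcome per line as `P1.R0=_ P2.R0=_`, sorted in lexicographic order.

P1.R0=0 P2.R0=0
P1.R0=0 P2.R0=2
P1.R0=1 P2.R0=0
P1.R0=1 P2.R0=2
P1.R0=2 P2.R0=0
P1.R0=2 P2.R0=2

outcome vector order: (P1.R0,P2.R0)
|PSO outcomes| = 6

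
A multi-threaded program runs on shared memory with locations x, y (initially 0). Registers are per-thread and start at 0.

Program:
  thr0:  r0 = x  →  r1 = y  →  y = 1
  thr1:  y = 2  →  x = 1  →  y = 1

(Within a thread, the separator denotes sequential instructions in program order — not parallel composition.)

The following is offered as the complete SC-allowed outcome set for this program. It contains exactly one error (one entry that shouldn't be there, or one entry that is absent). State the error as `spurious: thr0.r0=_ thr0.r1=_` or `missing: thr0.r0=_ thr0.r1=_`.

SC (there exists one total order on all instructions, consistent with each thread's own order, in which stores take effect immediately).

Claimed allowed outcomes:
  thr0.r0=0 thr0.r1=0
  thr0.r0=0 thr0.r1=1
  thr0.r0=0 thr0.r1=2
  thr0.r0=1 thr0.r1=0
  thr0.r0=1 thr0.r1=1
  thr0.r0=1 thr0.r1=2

outcome vector order: (thr0.r0,thr0.r1)
[SC] allowed = {(0,0) (0,1) (0,2) (1,1) (1,2)}
claimed∖SC = {(1,0)}

spurious: thr0.r0=1 thr0.r1=0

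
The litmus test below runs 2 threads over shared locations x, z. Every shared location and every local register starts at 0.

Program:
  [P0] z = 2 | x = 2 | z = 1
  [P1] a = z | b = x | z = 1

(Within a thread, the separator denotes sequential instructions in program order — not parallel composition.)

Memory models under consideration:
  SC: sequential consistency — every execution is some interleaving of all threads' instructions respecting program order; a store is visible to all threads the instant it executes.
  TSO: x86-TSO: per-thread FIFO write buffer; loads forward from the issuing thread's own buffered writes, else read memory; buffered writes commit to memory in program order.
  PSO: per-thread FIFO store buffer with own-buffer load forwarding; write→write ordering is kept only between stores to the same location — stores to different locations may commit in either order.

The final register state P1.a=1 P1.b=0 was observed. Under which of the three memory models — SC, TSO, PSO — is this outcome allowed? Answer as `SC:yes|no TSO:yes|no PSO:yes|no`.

SC:no TSO:no PSO:yes

outcome vector order: (P1.a,P1.b)
[SC] allowed = {(0,0); (0,2); (1,2); (2,0); (2,2)}
[TSO] allowed = {(0,0); (0,2); (1,2); (2,0); (2,2)}
[PSO] allowed = {(0,0); (0,2); (1,0); (1,2); (2,0); (2,2)}
target (1,0) ∈ {PSO}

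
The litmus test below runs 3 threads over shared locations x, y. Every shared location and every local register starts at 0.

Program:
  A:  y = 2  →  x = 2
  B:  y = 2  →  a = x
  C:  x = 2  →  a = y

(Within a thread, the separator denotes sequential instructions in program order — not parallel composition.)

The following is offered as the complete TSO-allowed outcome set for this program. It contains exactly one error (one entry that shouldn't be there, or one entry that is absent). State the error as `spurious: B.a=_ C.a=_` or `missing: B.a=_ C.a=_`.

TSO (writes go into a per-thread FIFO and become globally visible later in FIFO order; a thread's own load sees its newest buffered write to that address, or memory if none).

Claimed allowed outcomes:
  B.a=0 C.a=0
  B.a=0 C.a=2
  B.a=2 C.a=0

outcome vector order: (B.a,C.a)
TSO (4): (0,0) (0,2) (2,0) (2,2)
TSO∖claimed = {(2,2)}

missing: B.a=2 C.a=2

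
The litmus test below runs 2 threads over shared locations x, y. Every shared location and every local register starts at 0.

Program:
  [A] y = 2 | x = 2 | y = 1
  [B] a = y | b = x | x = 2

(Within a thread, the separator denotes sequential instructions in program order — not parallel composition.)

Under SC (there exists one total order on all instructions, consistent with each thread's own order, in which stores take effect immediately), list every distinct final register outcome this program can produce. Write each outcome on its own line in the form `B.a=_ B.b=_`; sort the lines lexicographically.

B.a=0 B.b=0
B.a=0 B.b=2
B.a=1 B.b=2
B.a=2 B.b=0
B.a=2 B.b=2

outcome vector order: (B.a,B.b)
|SC outcomes| = 5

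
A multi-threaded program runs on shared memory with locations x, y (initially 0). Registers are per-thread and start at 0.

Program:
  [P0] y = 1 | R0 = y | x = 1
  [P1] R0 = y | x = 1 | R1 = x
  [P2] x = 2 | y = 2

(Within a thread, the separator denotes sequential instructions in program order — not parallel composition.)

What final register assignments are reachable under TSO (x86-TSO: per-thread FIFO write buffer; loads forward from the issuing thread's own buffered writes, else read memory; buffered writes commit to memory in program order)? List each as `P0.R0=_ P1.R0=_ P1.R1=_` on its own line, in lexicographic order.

P0.R0=1 P1.R0=0 P1.R1=1
P0.R0=1 P1.R0=0 P1.R1=2
P0.R0=1 P1.R0=1 P1.R1=1
P0.R0=1 P1.R0=1 P1.R1=2
P0.R0=1 P1.R0=2 P1.R1=1
P0.R0=2 P1.R0=0 P1.R1=1
P0.R0=2 P1.R0=0 P1.R1=2
P0.R0=2 P1.R0=1 P1.R1=1
P0.R0=2 P1.R0=1 P1.R1=2
P0.R0=2 P1.R0=2 P1.R1=1

outcome vector order: (P0.R0,P1.R0,P1.R1)
|TSO outcomes| = 10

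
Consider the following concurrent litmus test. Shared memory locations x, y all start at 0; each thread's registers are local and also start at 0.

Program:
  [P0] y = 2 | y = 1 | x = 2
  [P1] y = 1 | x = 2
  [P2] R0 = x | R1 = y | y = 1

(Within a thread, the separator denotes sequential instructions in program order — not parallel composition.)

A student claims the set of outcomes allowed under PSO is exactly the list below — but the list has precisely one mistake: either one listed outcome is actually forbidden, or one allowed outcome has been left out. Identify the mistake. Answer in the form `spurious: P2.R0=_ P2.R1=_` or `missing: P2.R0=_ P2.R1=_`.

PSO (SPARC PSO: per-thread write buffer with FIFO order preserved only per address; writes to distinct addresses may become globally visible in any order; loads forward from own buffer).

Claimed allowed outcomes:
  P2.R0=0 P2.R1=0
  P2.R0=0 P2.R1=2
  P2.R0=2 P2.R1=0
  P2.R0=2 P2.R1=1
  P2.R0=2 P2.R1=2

outcome vector order: (P2.R0,P2.R1)
PSO: 6 outcomes — {(0,0) (0,1) (0,2) (2,0) (2,1) (2,2)}
PSO∖claimed = {(0,1)}

missing: P2.R0=0 P2.R1=1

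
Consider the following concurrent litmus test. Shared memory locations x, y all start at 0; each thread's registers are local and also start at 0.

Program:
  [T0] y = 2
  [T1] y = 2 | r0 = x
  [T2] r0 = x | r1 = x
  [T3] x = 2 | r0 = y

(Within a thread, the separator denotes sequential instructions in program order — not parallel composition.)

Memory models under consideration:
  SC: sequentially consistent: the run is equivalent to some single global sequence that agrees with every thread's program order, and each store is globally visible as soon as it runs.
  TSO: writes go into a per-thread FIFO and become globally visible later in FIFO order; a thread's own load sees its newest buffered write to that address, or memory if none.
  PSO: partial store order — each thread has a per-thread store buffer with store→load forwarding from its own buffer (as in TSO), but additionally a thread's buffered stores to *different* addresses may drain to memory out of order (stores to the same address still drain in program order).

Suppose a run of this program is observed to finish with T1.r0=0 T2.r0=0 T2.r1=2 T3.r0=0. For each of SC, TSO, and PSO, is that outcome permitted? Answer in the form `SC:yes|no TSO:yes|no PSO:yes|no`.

outcome vector order: (T1.r0,T2.r0,T2.r1,T3.r0)
under SC → (0,0,0,2) (0,0,2,2) (0,2,2,2) (2,0,0,0) (2,0,0,2) (2,0,2,0) (2,0,2,2) (2,2,2,0) (2,2,2,2)
under TSO → (0,0,0,0) (0,0,0,2) (0,0,2,0) (0,0,2,2) (0,2,2,0) (0,2,2,2) (2,0,0,0) (2,0,0,2) (2,0,2,0) (2,0,2,2) (2,2,2,0) (2,2,2,2)
under PSO → (0,0,0,0) (0,0,0,2) (0,0,2,0) (0,0,2,2) (0,2,2,0) (0,2,2,2) (2,0,0,0) (2,0,0,2) (2,0,2,0) (2,0,2,2) (2,2,2,0) (2,2,2,2)
target (0,0,2,0) ∈ {TSO,PSO}

SC:no TSO:yes PSO:yes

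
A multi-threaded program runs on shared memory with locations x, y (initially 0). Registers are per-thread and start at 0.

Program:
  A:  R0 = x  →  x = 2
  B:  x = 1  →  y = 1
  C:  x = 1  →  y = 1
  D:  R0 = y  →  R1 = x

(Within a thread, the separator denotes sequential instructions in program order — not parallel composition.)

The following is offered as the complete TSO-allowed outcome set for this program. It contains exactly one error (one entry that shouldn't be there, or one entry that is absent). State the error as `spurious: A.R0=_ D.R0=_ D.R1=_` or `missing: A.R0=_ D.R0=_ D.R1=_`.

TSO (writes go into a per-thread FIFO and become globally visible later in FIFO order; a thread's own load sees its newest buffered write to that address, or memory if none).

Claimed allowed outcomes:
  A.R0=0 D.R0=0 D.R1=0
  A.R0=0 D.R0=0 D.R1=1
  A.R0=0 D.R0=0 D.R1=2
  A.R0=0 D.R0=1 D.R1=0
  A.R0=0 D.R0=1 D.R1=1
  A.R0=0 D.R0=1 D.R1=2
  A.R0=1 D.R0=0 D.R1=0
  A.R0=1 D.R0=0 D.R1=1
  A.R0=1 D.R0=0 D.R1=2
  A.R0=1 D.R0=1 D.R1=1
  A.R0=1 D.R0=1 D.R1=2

spurious: A.R0=0 D.R0=1 D.R1=0

outcome vector order: (A.R0,D.R0,D.R1)
[TSO] allowed = {000 001 002 011 012 100 101 102 111 112}
claimed∖TSO = {010}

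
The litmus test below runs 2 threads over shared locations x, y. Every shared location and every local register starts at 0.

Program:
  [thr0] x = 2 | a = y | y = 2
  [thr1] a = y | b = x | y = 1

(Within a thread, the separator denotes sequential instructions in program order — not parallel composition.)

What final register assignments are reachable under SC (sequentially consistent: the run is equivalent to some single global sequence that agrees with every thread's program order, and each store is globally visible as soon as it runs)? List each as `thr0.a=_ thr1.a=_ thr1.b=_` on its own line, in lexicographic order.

outcome vector order: (thr0.a,thr1.a,thr1.b)
|SC outcomes| = 5

thr0.a=0 thr1.a=0 thr1.b=0
thr0.a=0 thr1.a=0 thr1.b=2
thr0.a=0 thr1.a=2 thr1.b=2
thr0.a=1 thr1.a=0 thr1.b=0
thr0.a=1 thr1.a=0 thr1.b=2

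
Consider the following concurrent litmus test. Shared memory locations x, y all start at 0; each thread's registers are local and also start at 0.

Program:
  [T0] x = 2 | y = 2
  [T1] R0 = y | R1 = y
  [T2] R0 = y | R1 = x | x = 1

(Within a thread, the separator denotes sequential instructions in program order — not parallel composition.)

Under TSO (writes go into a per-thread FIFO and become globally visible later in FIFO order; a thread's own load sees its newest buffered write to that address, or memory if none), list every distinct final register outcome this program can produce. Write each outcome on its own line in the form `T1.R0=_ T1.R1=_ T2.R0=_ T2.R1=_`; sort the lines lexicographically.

T1.R0=0 T1.R1=0 T2.R0=0 T2.R1=0
T1.R0=0 T1.R1=0 T2.R0=0 T2.R1=2
T1.R0=0 T1.R1=0 T2.R0=2 T2.R1=2
T1.R0=0 T1.R1=2 T2.R0=0 T2.R1=0
T1.R0=0 T1.R1=2 T2.R0=0 T2.R1=2
T1.R0=0 T1.R1=2 T2.R0=2 T2.R1=2
T1.R0=2 T1.R1=2 T2.R0=0 T2.R1=0
T1.R0=2 T1.R1=2 T2.R0=0 T2.R1=2
T1.R0=2 T1.R1=2 T2.R0=2 T2.R1=2

outcome vector order: (T1.R0,T1.R1,T2.R0,T2.R1)
|TSO outcomes| = 9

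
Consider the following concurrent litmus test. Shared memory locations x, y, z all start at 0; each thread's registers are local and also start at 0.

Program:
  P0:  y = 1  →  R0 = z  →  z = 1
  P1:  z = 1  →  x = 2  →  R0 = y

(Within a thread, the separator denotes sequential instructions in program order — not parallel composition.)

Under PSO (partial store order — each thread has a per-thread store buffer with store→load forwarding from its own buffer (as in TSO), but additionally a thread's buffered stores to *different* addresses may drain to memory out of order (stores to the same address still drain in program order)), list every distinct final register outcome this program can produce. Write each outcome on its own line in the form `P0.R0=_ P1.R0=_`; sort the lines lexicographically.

P0.R0=0 P1.R0=0
P0.R0=0 P1.R0=1
P0.R0=1 P1.R0=0
P0.R0=1 P1.R0=1

outcome vector order: (P0.R0,P1.R0)
|PSO outcomes| = 4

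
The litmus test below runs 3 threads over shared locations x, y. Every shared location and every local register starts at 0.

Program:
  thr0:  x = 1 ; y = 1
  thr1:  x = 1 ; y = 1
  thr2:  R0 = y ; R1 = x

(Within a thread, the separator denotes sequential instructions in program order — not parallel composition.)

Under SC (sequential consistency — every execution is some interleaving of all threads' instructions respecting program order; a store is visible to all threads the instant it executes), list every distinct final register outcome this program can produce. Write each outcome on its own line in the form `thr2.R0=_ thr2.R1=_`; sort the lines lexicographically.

thr2.R0=0 thr2.R1=0
thr2.R0=0 thr2.R1=1
thr2.R0=1 thr2.R1=1

outcome vector order: (thr2.R0,thr2.R1)
|SC outcomes| = 3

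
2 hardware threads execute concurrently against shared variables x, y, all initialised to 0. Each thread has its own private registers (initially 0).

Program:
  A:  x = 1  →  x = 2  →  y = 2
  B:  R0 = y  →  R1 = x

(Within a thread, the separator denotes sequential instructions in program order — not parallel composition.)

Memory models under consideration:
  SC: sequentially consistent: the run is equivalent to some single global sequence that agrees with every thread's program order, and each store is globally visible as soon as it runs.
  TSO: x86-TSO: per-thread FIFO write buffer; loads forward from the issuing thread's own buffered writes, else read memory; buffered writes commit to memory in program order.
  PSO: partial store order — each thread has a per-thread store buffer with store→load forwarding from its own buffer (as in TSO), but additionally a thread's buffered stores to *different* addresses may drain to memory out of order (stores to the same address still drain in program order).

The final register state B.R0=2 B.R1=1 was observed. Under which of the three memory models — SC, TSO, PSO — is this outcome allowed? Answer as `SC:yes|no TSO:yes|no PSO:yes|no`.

outcome vector order: (B.R0,B.R1)
SC (4): 0/0; 0/1; 0/2; 2/2
TSO (4): 0/0; 0/1; 0/2; 2/2
PSO (6): 0/0; 0/1; 0/2; 2/0; 2/1; 2/2
target 2/1 ∈ {PSO}

SC:no TSO:no PSO:yes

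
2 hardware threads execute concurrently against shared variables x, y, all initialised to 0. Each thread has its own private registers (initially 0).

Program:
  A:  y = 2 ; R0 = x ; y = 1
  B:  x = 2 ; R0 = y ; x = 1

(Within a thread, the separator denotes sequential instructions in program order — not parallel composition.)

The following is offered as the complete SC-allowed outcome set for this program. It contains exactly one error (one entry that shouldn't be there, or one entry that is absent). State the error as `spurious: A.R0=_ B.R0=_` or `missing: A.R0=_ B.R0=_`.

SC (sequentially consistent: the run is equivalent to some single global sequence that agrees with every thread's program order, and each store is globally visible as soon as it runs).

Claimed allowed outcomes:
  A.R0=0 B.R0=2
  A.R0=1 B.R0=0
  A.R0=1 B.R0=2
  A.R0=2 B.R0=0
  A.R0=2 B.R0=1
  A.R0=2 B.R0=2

outcome vector order: (A.R0,B.R0)
[SC] allowed = {(0,1), (0,2), (1,0), (1,2), (2,0), (2,1), (2,2)}
SC∖claimed = {(0,1)}

missing: A.R0=0 B.R0=1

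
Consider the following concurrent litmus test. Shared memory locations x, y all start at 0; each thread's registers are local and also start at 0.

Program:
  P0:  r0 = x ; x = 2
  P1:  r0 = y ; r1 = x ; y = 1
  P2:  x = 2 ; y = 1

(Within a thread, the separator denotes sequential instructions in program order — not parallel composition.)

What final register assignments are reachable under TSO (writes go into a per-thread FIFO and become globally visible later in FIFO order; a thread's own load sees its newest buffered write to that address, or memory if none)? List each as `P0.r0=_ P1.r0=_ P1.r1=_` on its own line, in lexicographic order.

outcome vector order: (P0.r0,P1.r0,P1.r1)
|TSO outcomes| = 6

P0.r0=0 P1.r0=0 P1.r1=0
P0.r0=0 P1.r0=0 P1.r1=2
P0.r0=0 P1.r0=1 P1.r1=2
P0.r0=2 P1.r0=0 P1.r1=0
P0.r0=2 P1.r0=0 P1.r1=2
P0.r0=2 P1.r0=1 P1.r1=2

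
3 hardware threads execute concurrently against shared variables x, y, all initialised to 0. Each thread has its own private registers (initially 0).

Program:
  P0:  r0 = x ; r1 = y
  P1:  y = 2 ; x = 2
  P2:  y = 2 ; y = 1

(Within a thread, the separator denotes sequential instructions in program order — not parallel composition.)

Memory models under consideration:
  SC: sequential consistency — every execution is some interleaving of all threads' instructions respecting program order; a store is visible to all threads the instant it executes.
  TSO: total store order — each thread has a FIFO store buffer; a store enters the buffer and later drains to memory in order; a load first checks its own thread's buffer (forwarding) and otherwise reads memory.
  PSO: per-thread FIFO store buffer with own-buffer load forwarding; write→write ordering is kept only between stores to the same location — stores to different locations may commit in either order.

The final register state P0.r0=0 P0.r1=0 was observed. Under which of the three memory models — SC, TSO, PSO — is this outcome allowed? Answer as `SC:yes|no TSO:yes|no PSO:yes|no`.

SC:yes TSO:yes PSO:yes

outcome vector order: (P0.r0,P0.r1)
SC (5): 00; 01; 02; 21; 22
TSO (5): 00; 01; 02; 21; 22
PSO (6): 00; 01; 02; 20; 21; 22
target 00 ∈ {SC,TSO,PSO}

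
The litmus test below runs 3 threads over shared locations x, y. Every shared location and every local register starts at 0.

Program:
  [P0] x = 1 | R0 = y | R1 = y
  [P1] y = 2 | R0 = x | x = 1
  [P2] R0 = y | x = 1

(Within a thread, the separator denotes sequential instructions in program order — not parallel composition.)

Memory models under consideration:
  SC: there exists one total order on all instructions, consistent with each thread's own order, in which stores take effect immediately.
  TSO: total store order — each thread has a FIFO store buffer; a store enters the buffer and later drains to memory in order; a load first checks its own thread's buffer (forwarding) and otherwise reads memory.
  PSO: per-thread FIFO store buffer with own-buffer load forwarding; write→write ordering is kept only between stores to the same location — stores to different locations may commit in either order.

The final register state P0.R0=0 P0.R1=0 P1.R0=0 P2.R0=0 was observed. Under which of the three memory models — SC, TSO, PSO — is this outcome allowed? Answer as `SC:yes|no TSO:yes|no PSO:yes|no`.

outcome vector order: (P0.R0,P0.R1,P1.R0,P2.R0)
SC (8): (0,0,1,0), (0,0,1,2), (0,2,1,0), (0,2,1,2), (2,2,0,0), (2,2,0,2), (2,2,1,0), (2,2,1,2)
TSO (12): (0,0,0,0), (0,0,0,2), (0,0,1,0), (0,0,1,2), (0,2,0,0), (0,2,0,2), (0,2,1,0), (0,2,1,2), (2,2,0,0), (2,2,0,2), (2,2,1,0), (2,2,1,2)
PSO (12): (0,0,0,0), (0,0,0,2), (0,0,1,0), (0,0,1,2), (0,2,0,0), (0,2,0,2), (0,2,1,0), (0,2,1,2), (2,2,0,0), (2,2,0,2), (2,2,1,0), (2,2,1,2)
target (0,0,0,0) ∈ {TSO,PSO}

SC:no TSO:yes PSO:yes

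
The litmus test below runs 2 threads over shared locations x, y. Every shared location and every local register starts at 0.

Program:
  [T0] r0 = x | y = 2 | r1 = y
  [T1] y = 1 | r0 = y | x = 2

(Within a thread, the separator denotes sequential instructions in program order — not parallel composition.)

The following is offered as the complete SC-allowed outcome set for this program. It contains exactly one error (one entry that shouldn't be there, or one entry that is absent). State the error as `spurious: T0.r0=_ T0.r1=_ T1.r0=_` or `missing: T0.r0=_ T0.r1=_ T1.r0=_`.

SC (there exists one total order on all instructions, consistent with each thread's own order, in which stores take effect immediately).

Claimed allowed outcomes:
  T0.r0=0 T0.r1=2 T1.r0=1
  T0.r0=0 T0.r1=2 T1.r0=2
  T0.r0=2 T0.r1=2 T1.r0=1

missing: T0.r0=0 T0.r1=1 T1.r0=1

outcome vector order: (T0.r0,T0.r1,T1.r0)
SC (4): <0 1 1> <0 2 1> <0 2 2> <2 2 1>
SC∖claimed = {<0 1 1>}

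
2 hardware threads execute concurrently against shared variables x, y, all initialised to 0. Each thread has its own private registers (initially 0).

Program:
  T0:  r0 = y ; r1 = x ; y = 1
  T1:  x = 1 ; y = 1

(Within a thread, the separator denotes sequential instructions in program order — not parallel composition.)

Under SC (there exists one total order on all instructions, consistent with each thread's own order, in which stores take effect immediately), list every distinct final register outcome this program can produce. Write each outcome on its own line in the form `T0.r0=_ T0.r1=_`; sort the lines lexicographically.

T0.r0=0 T0.r1=0
T0.r0=0 T0.r1=1
T0.r0=1 T0.r1=1

outcome vector order: (T0.r0,T0.r1)
|SC outcomes| = 3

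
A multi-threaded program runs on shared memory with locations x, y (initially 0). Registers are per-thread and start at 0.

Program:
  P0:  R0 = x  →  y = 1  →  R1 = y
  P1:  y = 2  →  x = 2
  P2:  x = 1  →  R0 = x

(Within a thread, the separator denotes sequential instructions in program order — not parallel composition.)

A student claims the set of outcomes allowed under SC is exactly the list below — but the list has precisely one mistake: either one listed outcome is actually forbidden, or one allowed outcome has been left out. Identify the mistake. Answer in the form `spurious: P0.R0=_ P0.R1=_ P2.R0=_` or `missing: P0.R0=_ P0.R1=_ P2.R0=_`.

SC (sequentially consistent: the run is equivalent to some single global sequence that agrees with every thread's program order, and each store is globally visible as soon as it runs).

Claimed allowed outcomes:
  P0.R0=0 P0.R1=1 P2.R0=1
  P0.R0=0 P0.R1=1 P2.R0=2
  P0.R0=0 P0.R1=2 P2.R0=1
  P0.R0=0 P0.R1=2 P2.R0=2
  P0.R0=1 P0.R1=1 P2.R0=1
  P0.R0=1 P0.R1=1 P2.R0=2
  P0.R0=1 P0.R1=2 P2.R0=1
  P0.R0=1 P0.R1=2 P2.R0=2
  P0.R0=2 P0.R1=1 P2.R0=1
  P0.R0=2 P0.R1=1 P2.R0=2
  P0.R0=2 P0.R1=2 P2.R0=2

outcome vector order: (P0.R0,P0.R1,P2.R0)
SC: 10 outcomes — {0/1/1; 0/1/2; 0/2/1; 0/2/2; 1/1/1; 1/1/2; 1/2/1; 1/2/2; 2/1/1; 2/1/2}
claimed∖SC = {2/2/2}

spurious: P0.R0=2 P0.R1=2 P2.R0=2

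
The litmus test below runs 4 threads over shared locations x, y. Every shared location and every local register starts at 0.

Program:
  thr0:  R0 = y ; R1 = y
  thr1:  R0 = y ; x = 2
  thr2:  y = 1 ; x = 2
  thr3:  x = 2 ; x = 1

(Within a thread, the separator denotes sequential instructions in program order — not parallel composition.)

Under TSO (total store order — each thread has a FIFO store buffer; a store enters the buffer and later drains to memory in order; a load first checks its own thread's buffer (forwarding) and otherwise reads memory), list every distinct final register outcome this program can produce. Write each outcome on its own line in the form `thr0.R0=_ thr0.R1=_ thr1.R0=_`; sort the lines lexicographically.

thr0.R0=0 thr0.R1=0 thr1.R0=0
thr0.R0=0 thr0.R1=0 thr1.R0=1
thr0.R0=0 thr0.R1=1 thr1.R0=0
thr0.R0=0 thr0.R1=1 thr1.R0=1
thr0.R0=1 thr0.R1=1 thr1.R0=0
thr0.R0=1 thr0.R1=1 thr1.R0=1

outcome vector order: (thr0.R0,thr0.R1,thr1.R0)
|TSO outcomes| = 6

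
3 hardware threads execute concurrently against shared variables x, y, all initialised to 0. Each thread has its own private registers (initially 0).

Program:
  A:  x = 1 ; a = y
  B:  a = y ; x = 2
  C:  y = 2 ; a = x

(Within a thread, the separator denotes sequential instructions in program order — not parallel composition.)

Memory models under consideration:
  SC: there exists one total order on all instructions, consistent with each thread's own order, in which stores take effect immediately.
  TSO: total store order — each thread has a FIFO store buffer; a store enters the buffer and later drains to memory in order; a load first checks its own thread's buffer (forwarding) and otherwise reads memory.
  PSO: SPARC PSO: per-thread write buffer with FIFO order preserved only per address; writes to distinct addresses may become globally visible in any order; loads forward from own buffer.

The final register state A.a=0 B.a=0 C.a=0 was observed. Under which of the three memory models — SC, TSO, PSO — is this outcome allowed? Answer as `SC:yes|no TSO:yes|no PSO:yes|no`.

SC:no TSO:yes PSO:yes

outcome vector order: (A.a,B.a,C.a)
under SC → 0/0/1 0/0/2 0/2/1 0/2/2 2/0/0 2/0/1 2/0/2 2/2/0 2/2/1 2/2/2
under TSO → 0/0/0 0/0/1 0/0/2 0/2/0 0/2/1 0/2/2 2/0/0 2/0/1 2/0/2 2/2/0 2/2/1 2/2/2
under PSO → 0/0/0 0/0/1 0/0/2 0/2/0 0/2/1 0/2/2 2/0/0 2/0/1 2/0/2 2/2/0 2/2/1 2/2/2
target 0/0/0 ∈ {TSO,PSO}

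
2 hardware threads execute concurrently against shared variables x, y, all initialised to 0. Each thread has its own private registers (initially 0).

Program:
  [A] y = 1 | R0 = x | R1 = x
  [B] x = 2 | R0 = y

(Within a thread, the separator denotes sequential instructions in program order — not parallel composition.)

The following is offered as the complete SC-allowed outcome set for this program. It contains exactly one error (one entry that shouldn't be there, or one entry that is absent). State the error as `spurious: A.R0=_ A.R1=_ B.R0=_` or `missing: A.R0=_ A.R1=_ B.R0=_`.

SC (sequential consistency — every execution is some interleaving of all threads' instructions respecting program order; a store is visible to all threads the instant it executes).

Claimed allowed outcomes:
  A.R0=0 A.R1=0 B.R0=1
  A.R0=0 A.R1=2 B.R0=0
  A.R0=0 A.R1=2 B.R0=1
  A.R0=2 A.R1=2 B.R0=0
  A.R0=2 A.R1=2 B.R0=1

spurious: A.R0=0 A.R1=2 B.R0=0

outcome vector order: (A.R0,A.R1,B.R0)
under SC → (0,0,1) (0,2,1) (2,2,0) (2,2,1)
claimed∖SC = {(0,2,0)}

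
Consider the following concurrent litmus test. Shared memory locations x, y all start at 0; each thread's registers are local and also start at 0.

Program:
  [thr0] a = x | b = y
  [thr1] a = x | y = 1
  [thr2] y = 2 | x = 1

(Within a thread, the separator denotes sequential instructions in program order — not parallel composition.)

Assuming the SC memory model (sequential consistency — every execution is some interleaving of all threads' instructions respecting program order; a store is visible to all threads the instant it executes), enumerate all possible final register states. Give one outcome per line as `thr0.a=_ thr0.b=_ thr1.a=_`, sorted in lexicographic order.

outcome vector order: (thr0.a,thr0.b,thr1.a)
|SC outcomes| = 10

thr0.a=0 thr0.b=0 thr1.a=0
thr0.a=0 thr0.b=0 thr1.a=1
thr0.a=0 thr0.b=1 thr1.a=0
thr0.a=0 thr0.b=1 thr1.a=1
thr0.a=0 thr0.b=2 thr1.a=0
thr0.a=0 thr0.b=2 thr1.a=1
thr0.a=1 thr0.b=1 thr1.a=0
thr0.a=1 thr0.b=1 thr1.a=1
thr0.a=1 thr0.b=2 thr1.a=0
thr0.a=1 thr0.b=2 thr1.a=1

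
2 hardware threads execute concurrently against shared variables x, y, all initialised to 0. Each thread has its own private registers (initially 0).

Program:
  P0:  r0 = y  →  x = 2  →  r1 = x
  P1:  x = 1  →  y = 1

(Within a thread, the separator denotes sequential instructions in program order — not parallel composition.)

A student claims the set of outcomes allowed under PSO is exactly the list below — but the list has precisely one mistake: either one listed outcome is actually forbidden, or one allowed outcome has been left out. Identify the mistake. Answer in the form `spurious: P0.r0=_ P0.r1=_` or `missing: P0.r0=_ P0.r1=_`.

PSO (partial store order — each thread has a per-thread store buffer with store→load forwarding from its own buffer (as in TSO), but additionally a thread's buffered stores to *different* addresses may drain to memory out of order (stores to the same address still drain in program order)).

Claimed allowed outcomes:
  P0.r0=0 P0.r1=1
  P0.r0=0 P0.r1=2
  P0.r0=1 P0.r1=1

missing: P0.r0=1 P0.r1=2

outcome vector order: (P0.r0,P0.r1)
PSO: 4 outcomes — {(0,1), (0,2), (1,1), (1,2)}
PSO∖claimed = {(1,2)}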